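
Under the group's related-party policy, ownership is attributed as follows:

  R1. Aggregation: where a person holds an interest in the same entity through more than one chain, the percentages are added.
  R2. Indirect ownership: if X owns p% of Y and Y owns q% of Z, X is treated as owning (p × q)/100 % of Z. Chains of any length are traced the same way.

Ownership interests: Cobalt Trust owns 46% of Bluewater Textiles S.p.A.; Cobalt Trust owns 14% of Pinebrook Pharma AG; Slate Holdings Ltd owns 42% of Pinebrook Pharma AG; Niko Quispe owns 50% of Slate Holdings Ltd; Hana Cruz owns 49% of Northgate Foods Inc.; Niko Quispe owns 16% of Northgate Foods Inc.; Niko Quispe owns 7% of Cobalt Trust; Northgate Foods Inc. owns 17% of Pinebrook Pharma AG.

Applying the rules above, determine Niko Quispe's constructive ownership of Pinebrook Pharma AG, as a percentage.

24.7%

Chain via Cobalt Trust (R2): 7% × 14% = 0.98% of Pinebrook Pharma AG.
Chain via Slate Holdings Ltd (R2): 50% × 42% = 21% of Pinebrook Pharma AG.
Chain via Northgate Foods Inc. (R2): 16% × 17% = 2.72% of Pinebrook Pharma AG.
Aggregating (R1): 0.98% + 21% + 2.72% = 24.7%.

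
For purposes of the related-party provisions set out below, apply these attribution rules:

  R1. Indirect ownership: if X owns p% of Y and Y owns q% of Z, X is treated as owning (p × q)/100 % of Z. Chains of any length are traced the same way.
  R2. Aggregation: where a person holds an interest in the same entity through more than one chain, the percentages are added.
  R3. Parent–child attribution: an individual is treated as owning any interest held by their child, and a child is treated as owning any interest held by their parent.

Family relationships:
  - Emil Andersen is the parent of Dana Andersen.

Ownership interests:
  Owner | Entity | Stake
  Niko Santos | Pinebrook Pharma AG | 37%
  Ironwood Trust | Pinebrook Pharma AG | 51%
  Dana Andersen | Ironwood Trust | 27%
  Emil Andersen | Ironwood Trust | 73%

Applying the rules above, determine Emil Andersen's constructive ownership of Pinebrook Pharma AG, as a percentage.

51%

By parent–child attribution (R3), Emil Andersen is treated as also owning Dana Andersen's interest in Ironwood Trust, giving 73% + 27% = 100%.
Chain via Ironwood Trust (R1): 100% × 51% = 51% of Pinebrook Pharma AG.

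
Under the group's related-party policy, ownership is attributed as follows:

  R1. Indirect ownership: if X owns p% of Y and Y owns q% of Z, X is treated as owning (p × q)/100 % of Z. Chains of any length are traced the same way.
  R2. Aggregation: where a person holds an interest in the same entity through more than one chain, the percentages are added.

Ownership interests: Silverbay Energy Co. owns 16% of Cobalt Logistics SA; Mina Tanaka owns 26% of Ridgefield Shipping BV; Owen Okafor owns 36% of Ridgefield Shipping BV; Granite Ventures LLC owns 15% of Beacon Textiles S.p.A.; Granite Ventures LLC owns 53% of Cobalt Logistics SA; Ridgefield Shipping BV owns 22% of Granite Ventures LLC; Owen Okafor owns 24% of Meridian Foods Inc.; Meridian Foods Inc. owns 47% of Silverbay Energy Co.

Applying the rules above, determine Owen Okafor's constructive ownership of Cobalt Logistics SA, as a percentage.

6.0024%

Chain via Meridian Foods Inc. → Silverbay Energy Co. (R1): 24% × 47% × 16% = 1.8048% of Cobalt Logistics SA.
Chain via Ridgefield Shipping BV → Granite Ventures LLC (R1): 36% × 22% × 53% = 4.1976% of Cobalt Logistics SA.
Aggregating (R2): 1.8048% + 4.1976% = 6.0024%.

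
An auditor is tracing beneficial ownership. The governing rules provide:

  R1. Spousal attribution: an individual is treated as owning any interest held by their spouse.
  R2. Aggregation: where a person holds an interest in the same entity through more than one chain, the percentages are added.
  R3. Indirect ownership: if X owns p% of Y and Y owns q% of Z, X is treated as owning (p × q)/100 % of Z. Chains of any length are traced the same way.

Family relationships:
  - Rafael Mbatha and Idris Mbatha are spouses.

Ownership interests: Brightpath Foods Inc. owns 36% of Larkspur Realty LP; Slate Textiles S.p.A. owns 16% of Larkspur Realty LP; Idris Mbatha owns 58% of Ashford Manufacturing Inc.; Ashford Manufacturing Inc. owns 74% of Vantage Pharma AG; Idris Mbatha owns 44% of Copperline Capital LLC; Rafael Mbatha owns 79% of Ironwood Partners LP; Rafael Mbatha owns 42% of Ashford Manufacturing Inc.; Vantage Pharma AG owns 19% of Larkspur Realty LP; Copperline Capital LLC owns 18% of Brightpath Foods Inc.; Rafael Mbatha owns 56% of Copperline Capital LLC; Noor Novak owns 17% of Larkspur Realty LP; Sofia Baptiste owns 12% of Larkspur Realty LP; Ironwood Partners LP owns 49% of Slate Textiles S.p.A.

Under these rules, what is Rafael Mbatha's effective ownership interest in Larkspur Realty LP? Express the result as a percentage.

By spousal attribution (R1), Rafael Mbatha is treated as also owning Idris Mbatha's interest in Ashford Manufacturing Inc, giving 42% + 58% = 100%.
By spousal attribution (R1), Rafael Mbatha is treated as also owning Idris Mbatha's interest in Copperline Capital LLC, giving 56% + 44% = 100%.
Chain via Ironwood Partners LP → Slate Textiles S.p.A. (R3): 79% × 49% × 16% = 6.1936% of Larkspur Realty LP.
Chain via Ashford Manufacturing Inc. → Vantage Pharma AG (R3): 100% × 74% × 19% = 14.06% of Larkspur Realty LP.
Chain via Copperline Capital LLC → Brightpath Foods Inc. (R3): 100% × 18% × 36% = 6.48% of Larkspur Realty LP.
Aggregating (R2): 6.1936% + 14.06% + 6.48% = 26.7336%.

26.7336%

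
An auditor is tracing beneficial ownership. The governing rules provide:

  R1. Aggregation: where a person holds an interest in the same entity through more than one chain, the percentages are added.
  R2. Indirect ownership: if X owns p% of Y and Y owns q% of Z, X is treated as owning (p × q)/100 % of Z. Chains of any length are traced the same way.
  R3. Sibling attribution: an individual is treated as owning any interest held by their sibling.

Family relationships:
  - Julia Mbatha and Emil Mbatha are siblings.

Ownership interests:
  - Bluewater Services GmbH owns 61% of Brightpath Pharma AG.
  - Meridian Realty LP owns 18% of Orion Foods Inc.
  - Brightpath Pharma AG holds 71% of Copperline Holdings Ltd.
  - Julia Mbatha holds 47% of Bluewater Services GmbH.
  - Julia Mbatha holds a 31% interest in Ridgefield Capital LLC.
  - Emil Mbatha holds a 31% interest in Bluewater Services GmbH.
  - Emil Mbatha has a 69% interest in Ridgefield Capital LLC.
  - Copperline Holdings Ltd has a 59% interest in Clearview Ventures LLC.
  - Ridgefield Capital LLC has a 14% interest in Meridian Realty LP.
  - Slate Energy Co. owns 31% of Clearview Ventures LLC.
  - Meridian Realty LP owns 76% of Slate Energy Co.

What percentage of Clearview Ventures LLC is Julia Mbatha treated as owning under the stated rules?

23.229662%

By sibling attribution (R3), Julia Mbatha is treated as also owning Emil Mbatha's interest in Bluewater Services GmbH, giving 47% + 31% = 78%.
By sibling attribution (R3), Julia Mbatha is treated as also owning Emil Mbatha's interest in Ridgefield Capital LLC, giving 31% + 69% = 100%.
Chain via Bluewater Services GmbH → Brightpath Pharma AG → Copperline Holdings Ltd (R2): 78% × 61% × 71% × 59% = 19.931262% of Clearview Ventures LLC.
Chain via Ridgefield Capital LLC → Meridian Realty LP → Slate Energy Co. (R2): 100% × 14% × 76% × 31% = 3.2984% of Clearview Ventures LLC.
Aggregating (R1): 19.931262% + 3.2984% = 23.229662%.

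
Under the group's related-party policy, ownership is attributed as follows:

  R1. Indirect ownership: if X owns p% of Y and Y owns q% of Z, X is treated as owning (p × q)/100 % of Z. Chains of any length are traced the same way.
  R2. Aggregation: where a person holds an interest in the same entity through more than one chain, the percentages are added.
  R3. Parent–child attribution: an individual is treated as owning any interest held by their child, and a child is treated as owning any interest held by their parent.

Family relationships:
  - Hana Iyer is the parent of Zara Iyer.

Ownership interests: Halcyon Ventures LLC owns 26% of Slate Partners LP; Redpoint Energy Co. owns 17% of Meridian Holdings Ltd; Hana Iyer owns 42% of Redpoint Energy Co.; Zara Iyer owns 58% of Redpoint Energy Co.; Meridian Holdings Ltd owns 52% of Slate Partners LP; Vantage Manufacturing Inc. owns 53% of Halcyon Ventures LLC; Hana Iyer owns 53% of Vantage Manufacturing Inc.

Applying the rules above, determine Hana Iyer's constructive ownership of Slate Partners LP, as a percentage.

By parent–child attribution (R3), Hana Iyer is treated as also owning Zara Iyer's interest in Redpoint Energy Co, giving 42% + 58% = 100%.
Chain via Vantage Manufacturing Inc. → Halcyon Ventures LLC (R1): 53% × 53% × 26% = 7.3034% of Slate Partners LP.
Chain via Redpoint Energy Co. → Meridian Holdings Ltd (R1): 100% × 17% × 52% = 8.84% of Slate Partners LP.
Aggregating (R2): 7.3034% + 8.84% = 16.1434%.

16.1434%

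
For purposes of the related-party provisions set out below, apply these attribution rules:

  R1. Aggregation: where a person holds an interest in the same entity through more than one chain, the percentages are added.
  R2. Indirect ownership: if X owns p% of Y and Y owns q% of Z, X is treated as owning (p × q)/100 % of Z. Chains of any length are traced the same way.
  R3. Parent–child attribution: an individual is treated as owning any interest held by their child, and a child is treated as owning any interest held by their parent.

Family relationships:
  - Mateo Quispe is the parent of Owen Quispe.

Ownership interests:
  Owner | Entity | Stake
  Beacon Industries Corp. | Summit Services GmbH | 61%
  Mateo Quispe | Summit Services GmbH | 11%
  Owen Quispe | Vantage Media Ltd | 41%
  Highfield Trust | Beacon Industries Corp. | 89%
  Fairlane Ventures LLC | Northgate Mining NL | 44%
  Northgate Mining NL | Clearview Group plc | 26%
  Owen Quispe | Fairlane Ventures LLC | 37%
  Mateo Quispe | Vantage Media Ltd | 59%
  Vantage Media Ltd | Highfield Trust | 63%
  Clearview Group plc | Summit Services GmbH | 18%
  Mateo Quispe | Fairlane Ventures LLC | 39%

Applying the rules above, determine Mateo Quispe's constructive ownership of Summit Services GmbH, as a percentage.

By parent–child attribution (R3), Mateo Quispe is treated as also owning Owen Quispe's interest in Fairlane Ventures LLC, giving 39% + 37% = 76%.
By parent–child attribution (R3), Mateo Quispe is treated as also owning Owen Quispe's interest in Vantage Media Ltd, giving 59% + 41% = 100%.
Chain via Fairlane Ventures LLC → Northgate Mining NL → Clearview Group plc (R2): 76% × 44% × 26% × 18% = 1.564992% of Summit Services GmbH.
Chain via Vantage Media Ltd → Highfield Trust → Beacon Industries Corp. (R2): 100% × 63% × 89% × 61% = 34.2027% of Summit Services GmbH.
Direct interest in Summit Services GmbH: 11%.
Aggregating (R1): 1.564992% + 34.2027% + 11% = 46.767692%.

46.767692%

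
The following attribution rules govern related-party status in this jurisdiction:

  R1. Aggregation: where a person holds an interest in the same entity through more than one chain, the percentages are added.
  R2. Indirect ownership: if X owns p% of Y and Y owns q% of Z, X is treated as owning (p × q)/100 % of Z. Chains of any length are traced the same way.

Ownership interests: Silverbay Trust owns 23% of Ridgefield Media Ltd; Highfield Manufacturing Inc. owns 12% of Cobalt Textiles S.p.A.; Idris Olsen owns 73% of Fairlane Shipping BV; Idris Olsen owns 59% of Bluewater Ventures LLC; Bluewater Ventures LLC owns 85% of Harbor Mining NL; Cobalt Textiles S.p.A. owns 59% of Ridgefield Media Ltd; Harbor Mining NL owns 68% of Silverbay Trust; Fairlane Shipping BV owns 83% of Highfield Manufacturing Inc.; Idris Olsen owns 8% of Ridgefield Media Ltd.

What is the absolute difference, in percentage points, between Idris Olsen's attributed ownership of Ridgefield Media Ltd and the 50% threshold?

29.866768

Chain via Fairlane Shipping BV → Highfield Manufacturing Inc. → Cobalt Textiles S.p.A. (R2): 73% × 83% × 12% × 59% = 4.289772% of Ridgefield Media Ltd.
Chain via Bluewater Ventures LLC → Harbor Mining NL → Silverbay Trust (R2): 59% × 85% × 68% × 23% = 7.84346% of Ridgefield Media Ltd.
Direct interest in Ridgefield Media Ltd: 8%.
Aggregating (R1): 4.289772% + 7.84346% + 8% = 20.133232%.
20.133232% falls short of the 50% threshold by 29.866768 percentage points.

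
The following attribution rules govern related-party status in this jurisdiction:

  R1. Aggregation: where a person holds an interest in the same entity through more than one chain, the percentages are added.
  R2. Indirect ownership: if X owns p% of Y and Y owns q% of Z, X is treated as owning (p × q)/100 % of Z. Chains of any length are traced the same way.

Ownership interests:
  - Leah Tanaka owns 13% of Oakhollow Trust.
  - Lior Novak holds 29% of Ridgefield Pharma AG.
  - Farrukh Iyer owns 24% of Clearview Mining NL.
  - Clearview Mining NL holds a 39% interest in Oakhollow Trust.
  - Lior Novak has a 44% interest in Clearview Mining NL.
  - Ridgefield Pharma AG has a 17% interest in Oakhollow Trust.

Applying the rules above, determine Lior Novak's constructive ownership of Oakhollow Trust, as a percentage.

22.09%

Chain via Ridgefield Pharma AG (R2): 29% × 17% = 4.93% of Oakhollow Trust.
Chain via Clearview Mining NL (R2): 44% × 39% = 17.16% of Oakhollow Trust.
Aggregating (R1): 4.93% + 17.16% = 22.09%.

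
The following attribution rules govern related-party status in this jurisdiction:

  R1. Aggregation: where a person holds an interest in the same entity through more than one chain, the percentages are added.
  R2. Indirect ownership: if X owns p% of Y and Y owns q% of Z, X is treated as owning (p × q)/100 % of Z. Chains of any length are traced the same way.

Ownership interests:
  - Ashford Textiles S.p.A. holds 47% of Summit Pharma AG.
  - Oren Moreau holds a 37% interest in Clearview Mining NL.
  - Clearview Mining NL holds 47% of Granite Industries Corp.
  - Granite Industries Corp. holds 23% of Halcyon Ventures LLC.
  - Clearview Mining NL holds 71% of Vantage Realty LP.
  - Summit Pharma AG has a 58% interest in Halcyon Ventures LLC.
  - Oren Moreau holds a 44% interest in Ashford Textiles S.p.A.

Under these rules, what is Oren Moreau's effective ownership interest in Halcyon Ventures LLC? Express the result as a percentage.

15.9941%

Chain via Ashford Textiles S.p.A. → Summit Pharma AG (R2): 44% × 47% × 58% = 11.9944% of Halcyon Ventures LLC.
Chain via Clearview Mining NL → Granite Industries Corp. (R2): 37% × 47% × 23% = 3.9997% of Halcyon Ventures LLC.
Aggregating (R1): 11.9944% + 3.9997% = 15.9941%.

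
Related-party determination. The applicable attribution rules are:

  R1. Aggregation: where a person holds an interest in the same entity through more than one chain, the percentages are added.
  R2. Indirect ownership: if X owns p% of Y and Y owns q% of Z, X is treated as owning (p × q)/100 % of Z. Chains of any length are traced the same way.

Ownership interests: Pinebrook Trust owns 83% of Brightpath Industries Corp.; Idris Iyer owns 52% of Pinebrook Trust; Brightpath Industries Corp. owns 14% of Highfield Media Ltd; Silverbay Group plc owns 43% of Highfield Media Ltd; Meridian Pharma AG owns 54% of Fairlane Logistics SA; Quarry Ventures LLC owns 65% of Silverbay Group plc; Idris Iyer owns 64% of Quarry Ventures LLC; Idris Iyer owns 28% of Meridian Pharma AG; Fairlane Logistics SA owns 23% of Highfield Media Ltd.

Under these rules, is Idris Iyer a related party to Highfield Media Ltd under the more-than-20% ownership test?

Yes

Chain via Quarry Ventures LLC → Silverbay Group plc (R2): 64% × 65% × 43% = 17.888% of Highfield Media Ltd.
Chain via Meridian Pharma AG → Fairlane Logistics SA (R2): 28% × 54% × 23% = 3.4776% of Highfield Media Ltd.
Chain via Pinebrook Trust → Brightpath Industries Corp. (R2): 52% × 83% × 14% = 6.0424% of Highfield Media Ltd.
Aggregating (R1): 17.888% + 3.4776% + 6.0424% = 27.408%.
27.408% exceeds the 20% threshold, so Idris is a related party to Highfield Media Ltd.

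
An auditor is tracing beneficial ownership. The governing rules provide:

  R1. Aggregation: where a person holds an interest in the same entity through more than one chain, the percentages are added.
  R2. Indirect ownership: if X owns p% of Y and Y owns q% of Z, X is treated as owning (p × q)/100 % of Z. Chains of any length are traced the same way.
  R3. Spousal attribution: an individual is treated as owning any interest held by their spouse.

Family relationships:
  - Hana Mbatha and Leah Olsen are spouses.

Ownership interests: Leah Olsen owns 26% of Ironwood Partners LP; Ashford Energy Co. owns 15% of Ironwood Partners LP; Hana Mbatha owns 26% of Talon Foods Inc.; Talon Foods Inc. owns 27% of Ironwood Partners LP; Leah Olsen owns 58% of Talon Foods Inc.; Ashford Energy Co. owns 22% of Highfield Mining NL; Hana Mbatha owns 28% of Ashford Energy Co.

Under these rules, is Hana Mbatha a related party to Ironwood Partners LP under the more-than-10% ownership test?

By spousal attribution (R3), Hana Mbatha is treated as also owning Leah Olsen's interest in Talon Foods Inc, giving 26% + 58% = 84%.
By spousal attribution (R3), Hana Mbatha is treated as owning Leah Olsen's 26% interest in Ironwood Partners LP.
Chain via Ashford Energy Co. (R2): 28% × 15% = 4.2% of Ironwood Partners LP.
Chain via Talon Foods Inc. (R2): 84% × 27% = 22.68% of Ironwood Partners LP.
Direct interest in Ironwood Partners LP: 26%.
Aggregating (R1): 4.2% + 22.68% + 26% = 52.88%.
52.88% exceeds the 10% threshold, so Hana is a related party to Ironwood Partners LP.

Yes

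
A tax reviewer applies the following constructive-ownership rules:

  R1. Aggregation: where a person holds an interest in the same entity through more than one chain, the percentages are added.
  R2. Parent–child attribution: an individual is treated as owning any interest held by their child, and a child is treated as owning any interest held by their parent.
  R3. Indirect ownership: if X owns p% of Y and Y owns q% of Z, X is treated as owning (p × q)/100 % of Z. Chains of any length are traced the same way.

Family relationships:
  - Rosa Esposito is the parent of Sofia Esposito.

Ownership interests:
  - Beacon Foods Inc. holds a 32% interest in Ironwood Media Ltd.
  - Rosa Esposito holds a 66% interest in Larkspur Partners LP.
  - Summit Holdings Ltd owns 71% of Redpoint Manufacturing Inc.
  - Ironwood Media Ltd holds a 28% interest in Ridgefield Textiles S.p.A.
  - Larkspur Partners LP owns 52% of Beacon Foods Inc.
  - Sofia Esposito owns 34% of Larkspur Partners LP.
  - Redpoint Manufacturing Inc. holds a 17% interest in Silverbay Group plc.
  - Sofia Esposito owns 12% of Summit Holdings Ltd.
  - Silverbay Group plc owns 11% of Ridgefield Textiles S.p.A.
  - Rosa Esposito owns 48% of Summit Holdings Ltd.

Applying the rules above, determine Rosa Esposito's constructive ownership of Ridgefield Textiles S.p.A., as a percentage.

5.45582%

By parent–child attribution (R2), Rosa Esposito is treated as also owning Sofia Esposito's interest in Summit Holdings Ltd, giving 48% + 12% = 60%.
By parent–child attribution (R2), Rosa Esposito is treated as also owning Sofia Esposito's interest in Larkspur Partners LP, giving 66% + 34% = 100%.
Chain via Summit Holdings Ltd → Redpoint Manufacturing Inc. → Silverbay Group plc (R3): 60% × 71% × 17% × 11% = 0.79662% of Ridgefield Textiles S.p.A.
Chain via Larkspur Partners LP → Beacon Foods Inc. → Ironwood Media Ltd (R3): 100% × 52% × 32% × 28% = 4.6592% of Ridgefield Textiles S.p.A.
Aggregating (R1): 0.79662% + 4.6592% = 5.45582%.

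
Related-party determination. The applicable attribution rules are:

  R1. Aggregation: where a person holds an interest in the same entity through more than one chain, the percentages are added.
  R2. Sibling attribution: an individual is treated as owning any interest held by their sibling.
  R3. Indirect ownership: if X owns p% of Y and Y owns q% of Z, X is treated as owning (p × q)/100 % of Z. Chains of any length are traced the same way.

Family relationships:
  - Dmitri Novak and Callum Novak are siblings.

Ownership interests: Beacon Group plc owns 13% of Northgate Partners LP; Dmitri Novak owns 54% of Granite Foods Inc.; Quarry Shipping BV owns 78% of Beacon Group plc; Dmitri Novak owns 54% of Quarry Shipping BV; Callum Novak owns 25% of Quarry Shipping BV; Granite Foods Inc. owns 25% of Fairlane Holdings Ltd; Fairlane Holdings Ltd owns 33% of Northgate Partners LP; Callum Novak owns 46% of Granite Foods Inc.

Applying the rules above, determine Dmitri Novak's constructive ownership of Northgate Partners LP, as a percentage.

By sibling attribution (R2), Dmitri Novak is treated as also owning Callum Novak's interest in Granite Foods Inc, giving 54% + 46% = 100%.
By sibling attribution (R2), Dmitri Novak is treated as also owning Callum Novak's interest in Quarry Shipping BV, giving 54% + 25% = 79%.
Chain via Granite Foods Inc. → Fairlane Holdings Ltd (R3): 100% × 25% × 33% = 8.25% of Northgate Partners LP.
Chain via Quarry Shipping BV → Beacon Group plc (R3): 79% × 78% × 13% = 8.0106% of Northgate Partners LP.
Aggregating (R1): 8.25% + 8.0106% = 16.2606%.

16.2606%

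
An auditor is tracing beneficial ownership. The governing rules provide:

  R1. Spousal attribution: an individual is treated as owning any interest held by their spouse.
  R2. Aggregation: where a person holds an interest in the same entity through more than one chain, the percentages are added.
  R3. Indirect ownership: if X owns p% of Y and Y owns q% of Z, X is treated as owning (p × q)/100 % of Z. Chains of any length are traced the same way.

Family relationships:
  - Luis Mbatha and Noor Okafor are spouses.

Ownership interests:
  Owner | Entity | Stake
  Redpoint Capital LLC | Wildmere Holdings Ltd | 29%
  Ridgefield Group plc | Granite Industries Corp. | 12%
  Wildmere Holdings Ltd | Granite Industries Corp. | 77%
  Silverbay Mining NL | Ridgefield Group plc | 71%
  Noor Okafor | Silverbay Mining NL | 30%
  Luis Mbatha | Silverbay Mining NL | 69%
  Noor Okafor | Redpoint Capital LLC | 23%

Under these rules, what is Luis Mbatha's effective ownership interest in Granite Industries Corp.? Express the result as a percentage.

13.5707%

By spousal attribution (R1), Luis Mbatha is treated as also owning Noor Okafor's interest in Silverbay Mining NL, giving 69% + 30% = 99%.
By spousal attribution (R1), Luis Mbatha is treated as owning Noor Okafor's 23% interest in Redpoint Capital LLC.
Chain via Silverbay Mining NL → Ridgefield Group plc (R3): 99% × 71% × 12% = 8.4348% of Granite Industries Corp.
Chain via Redpoint Capital LLC → Wildmere Holdings Ltd (R3): 23% × 29% × 77% = 5.1359% of Granite Industries Corp.
Aggregating (R2): 8.4348% + 5.1359% = 13.5707%.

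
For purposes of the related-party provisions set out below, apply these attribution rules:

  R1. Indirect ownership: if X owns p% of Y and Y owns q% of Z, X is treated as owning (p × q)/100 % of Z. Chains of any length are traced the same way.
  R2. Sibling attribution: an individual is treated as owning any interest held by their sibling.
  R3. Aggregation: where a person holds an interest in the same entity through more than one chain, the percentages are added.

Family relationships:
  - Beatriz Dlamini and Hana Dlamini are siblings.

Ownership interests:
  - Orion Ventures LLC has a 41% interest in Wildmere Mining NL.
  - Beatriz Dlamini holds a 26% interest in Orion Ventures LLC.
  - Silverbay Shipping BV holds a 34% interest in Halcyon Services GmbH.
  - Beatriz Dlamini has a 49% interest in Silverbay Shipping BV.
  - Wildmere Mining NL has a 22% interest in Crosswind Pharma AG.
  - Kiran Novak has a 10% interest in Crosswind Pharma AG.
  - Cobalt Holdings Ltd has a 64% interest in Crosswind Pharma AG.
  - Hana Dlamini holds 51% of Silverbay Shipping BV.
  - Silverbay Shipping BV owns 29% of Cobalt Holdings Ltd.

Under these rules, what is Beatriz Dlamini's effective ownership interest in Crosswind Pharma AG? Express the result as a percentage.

By sibling attribution (R2), Beatriz Dlamini is treated as also owning Hana Dlamini's interest in Silverbay Shipping BV, giving 49% + 51% = 100%.
Chain via Silverbay Shipping BV → Cobalt Holdings Ltd (R1): 100% × 29% × 64% = 18.56% of Crosswind Pharma AG.
Chain via Orion Ventures LLC → Wildmere Mining NL (R1): 26% × 41% × 22% = 2.3452% of Crosswind Pharma AG.
Aggregating (R3): 18.56% + 2.3452% = 20.9052%.

20.9052%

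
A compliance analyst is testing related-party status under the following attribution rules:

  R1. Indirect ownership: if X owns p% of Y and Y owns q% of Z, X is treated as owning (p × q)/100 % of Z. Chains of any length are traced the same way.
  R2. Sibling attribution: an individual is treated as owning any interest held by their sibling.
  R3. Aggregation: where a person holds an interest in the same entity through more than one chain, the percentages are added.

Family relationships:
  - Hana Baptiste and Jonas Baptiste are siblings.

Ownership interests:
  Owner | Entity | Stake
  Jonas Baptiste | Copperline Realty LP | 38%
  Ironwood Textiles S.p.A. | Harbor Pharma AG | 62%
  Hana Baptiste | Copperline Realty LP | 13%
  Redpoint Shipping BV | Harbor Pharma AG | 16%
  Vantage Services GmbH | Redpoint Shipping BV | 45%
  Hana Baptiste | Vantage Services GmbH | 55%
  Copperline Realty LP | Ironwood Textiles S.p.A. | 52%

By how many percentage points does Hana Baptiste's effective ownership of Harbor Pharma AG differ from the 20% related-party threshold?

By sibling attribution (R2), Hana Baptiste is treated as also owning Jonas Baptiste's interest in Copperline Realty LP, giving 13% + 38% = 51%.
Chain via Vantage Services GmbH → Redpoint Shipping BV (R1): 55% × 45% × 16% = 3.96% of Harbor Pharma AG.
Chain via Copperline Realty LP → Ironwood Textiles S.p.A. (R1): 51% × 52% × 62% = 16.4424% of Harbor Pharma AG.
Aggregating (R3): 3.96% + 16.4424% = 20.4024%.
20.4024% exceeds the 20% threshold by 0.4024 percentage points.

0.4024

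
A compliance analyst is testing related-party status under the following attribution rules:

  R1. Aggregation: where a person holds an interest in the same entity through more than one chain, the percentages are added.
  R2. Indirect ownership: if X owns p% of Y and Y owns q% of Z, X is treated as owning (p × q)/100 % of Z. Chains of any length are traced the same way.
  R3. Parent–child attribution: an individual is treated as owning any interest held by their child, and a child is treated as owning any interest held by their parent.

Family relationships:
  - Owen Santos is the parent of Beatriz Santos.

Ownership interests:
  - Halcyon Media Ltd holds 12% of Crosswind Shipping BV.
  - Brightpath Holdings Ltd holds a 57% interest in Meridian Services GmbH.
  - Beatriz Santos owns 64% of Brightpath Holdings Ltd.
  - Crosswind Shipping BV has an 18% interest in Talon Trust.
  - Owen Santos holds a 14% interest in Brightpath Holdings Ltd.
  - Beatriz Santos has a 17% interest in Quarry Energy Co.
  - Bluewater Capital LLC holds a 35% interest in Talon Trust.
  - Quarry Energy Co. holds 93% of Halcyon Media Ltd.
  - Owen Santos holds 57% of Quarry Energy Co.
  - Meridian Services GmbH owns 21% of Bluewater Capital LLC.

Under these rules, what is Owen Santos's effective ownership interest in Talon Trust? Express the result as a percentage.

4.754322%

By parent–child attribution (R3), Owen Santos is treated as also owning Beatriz Santos's interest in Quarry Energy Co, giving 57% + 17% = 74%.
By parent–child attribution (R3), Owen Santos is treated as also owning Beatriz Santos's interest in Brightpath Holdings Ltd, giving 14% + 64% = 78%.
Chain via Quarry Energy Co. → Halcyon Media Ltd → Crosswind Shipping BV (R2): 74% × 93% × 12% × 18% = 1.486512% of Talon Trust.
Chain via Brightpath Holdings Ltd → Meridian Services GmbH → Bluewater Capital LLC (R2): 78% × 57% × 21% × 35% = 3.26781% of Talon Trust.
Aggregating (R1): 1.486512% + 3.26781% = 4.754322%.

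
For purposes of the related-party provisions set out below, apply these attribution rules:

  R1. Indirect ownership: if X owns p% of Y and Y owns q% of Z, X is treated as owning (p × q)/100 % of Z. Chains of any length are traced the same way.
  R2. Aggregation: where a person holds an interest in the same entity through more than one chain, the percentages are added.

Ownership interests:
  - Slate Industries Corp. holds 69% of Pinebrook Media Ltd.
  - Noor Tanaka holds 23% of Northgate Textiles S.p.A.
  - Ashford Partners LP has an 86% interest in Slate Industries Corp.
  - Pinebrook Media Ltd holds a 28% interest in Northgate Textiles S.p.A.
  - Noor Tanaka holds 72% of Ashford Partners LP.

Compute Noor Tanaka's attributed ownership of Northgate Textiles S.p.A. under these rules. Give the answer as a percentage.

34.962944%

Chain via Ashford Partners LP → Slate Industries Corp. → Pinebrook Media Ltd (R1): 72% × 86% × 69% × 28% = 11.962944% of Northgate Textiles S.p.A.
Direct interest in Northgate Textiles S.p.A: 23%.
Aggregating (R2): 11.962944% + 23% = 34.962944%.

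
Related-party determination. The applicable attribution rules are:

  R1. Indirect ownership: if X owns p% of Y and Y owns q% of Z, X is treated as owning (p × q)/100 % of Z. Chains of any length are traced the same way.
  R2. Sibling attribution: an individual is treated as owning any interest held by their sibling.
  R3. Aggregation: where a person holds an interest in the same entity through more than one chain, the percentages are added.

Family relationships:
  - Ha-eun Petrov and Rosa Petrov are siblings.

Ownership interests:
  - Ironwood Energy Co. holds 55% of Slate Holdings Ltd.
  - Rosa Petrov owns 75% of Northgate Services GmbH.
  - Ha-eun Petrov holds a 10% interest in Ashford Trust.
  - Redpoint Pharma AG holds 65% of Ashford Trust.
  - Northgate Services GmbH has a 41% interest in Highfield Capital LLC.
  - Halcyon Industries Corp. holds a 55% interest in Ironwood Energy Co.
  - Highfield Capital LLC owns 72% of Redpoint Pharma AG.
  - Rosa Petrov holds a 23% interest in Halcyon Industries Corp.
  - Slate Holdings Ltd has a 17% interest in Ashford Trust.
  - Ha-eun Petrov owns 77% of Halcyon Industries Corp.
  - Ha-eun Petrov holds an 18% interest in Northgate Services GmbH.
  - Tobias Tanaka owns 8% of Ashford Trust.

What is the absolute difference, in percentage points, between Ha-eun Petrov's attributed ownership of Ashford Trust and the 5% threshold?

27.98734

By sibling attribution (R2), Ha-eun Petrov is treated as also owning Rosa Petrov's interest in Northgate Services GmbH, giving 18% + 75% = 93%.
By sibling attribution (R2), Ha-eun Petrov is treated as also owning Rosa Petrov's interest in Halcyon Industries Corp, giving 77% + 23% = 100%.
Chain via Northgate Services GmbH → Highfield Capital LLC → Redpoint Pharma AG (R1): 93% × 41% × 72% × 65% = 17.84484% of Ashford Trust.
Chain via Halcyon Industries Corp. → Ironwood Energy Co. → Slate Holdings Ltd (R1): 100% × 55% × 55% × 17% = 5.1425% of Ashford Trust.
Direct interest in Ashford Trust: 10%.
Aggregating (R3): 17.84484% + 5.1425% + 10% = 32.98734%.
32.98734% exceeds the 5% threshold by 27.98734 percentage points.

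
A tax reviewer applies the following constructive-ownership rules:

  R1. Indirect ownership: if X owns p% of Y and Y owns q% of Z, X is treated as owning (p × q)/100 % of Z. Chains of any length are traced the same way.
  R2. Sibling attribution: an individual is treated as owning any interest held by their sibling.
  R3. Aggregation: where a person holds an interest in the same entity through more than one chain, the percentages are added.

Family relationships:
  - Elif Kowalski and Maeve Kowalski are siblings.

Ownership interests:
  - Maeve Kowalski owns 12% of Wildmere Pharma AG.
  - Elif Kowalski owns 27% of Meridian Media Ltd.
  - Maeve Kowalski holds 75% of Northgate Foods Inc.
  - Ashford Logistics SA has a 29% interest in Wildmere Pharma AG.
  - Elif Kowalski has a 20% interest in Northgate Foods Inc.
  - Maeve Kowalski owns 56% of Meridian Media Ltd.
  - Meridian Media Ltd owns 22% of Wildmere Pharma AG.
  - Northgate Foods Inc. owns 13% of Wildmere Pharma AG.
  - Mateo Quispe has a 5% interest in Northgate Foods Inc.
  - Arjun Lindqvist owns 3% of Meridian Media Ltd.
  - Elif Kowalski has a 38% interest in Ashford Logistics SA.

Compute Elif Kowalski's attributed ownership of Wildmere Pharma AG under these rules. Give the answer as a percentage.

53.63%

By sibling attribution (R2), Elif Kowalski is treated as also owning Maeve Kowalski's interest in Meridian Media Ltd, giving 27% + 56% = 83%.
By sibling attribution (R2), Elif Kowalski is treated as also owning Maeve Kowalski's interest in Northgate Foods Inc, giving 20% + 75% = 95%.
By sibling attribution (R2), Elif Kowalski is treated as owning Maeve Kowalski's 12% interest in Wildmere Pharma AG.
Chain via Ashford Logistics SA (R1): 38% × 29% = 11.02% of Wildmere Pharma AG.
Chain via Meridian Media Ltd (R1): 83% × 22% = 18.26% of Wildmere Pharma AG.
Chain via Northgate Foods Inc. (R1): 95% × 13% = 12.35% of Wildmere Pharma AG.
Direct interest in Wildmere Pharma AG: 12%.
Aggregating (R3): 11.02% + 18.26% + 12.35% + 12% = 53.63%.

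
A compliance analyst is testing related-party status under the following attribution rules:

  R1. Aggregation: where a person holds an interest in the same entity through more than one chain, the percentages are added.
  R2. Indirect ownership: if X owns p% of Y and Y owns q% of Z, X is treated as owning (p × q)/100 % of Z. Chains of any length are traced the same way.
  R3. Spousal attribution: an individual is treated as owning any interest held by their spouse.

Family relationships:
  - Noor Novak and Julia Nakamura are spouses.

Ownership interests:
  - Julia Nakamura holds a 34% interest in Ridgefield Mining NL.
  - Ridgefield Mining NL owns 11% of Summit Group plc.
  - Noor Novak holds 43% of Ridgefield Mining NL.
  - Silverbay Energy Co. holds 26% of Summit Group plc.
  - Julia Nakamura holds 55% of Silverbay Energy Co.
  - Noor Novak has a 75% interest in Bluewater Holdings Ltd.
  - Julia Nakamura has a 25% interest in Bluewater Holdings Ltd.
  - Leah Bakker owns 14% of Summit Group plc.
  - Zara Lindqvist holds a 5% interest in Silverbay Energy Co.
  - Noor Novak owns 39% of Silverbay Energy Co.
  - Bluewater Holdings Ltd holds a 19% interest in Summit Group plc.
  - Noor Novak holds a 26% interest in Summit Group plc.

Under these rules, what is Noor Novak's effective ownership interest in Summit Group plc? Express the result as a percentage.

77.91%

By spousal attribution (R3), Noor Novak is treated as also owning Julia Nakamura's interest in Silverbay Energy Co, giving 39% + 55% = 94%.
By spousal attribution (R3), Noor Novak is treated as also owning Julia Nakamura's interest in Ridgefield Mining NL, giving 43% + 34% = 77%.
By spousal attribution (R3), Noor Novak is treated as also owning Julia Nakamura's interest in Bluewater Holdings Ltd, giving 75% + 25% = 100%.
Chain via Silverbay Energy Co. (R2): 94% × 26% = 24.44% of Summit Group plc.
Chain via Ridgefield Mining NL (R2): 77% × 11% = 8.47% of Summit Group plc.
Chain via Bluewater Holdings Ltd (R2): 100% × 19% = 19% of Summit Group plc.
Direct interest in Summit Group plc: 26%.
Aggregating (R1): 24.44% + 8.47% + 19% + 26% = 77.91%.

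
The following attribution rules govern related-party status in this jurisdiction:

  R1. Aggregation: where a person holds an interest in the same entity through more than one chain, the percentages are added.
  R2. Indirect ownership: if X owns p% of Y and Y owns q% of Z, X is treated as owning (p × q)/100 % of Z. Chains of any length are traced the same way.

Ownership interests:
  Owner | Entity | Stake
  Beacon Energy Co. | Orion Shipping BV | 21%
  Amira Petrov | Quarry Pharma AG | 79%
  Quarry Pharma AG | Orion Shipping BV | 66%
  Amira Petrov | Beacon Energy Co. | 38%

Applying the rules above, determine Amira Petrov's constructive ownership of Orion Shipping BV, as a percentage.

60.12%

Chain via Beacon Energy Co. (R2): 38% × 21% = 7.98% of Orion Shipping BV.
Chain via Quarry Pharma AG (R2): 79% × 66% = 52.14% of Orion Shipping BV.
Aggregating (R1): 7.98% + 52.14% = 60.12%.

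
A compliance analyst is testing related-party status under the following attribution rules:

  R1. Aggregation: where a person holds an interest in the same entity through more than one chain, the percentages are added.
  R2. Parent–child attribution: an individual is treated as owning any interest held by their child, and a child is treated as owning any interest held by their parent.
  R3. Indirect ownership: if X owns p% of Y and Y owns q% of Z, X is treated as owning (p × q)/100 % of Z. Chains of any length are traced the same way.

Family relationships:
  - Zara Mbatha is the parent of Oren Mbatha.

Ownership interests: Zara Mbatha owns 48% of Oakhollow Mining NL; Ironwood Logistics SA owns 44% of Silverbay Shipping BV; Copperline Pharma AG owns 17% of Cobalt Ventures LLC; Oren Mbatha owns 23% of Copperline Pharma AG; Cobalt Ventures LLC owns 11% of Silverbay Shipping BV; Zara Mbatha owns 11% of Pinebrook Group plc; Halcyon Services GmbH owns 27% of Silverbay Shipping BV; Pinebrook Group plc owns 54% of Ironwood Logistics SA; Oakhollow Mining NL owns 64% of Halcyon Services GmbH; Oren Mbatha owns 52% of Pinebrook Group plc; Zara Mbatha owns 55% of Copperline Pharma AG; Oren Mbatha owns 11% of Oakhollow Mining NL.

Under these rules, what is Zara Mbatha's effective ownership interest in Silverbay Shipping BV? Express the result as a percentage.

By parent–child attribution (R2), Zara Mbatha is treated as also owning Oren Mbatha's interest in Oakhollow Mining NL, giving 48% + 11% = 59%.
By parent–child attribution (R2), Zara Mbatha is treated as also owning Oren Mbatha's interest in Copperline Pharma AG, giving 55% + 23% = 78%.
By parent–child attribution (R2), Zara Mbatha is treated as also owning Oren Mbatha's interest in Pinebrook Group plc, giving 11% + 52% = 63%.
Chain via Oakhollow Mining NL → Halcyon Services GmbH (R3): 59% × 64% × 27% = 10.1952% of Silverbay Shipping BV.
Chain via Copperline Pharma AG → Cobalt Ventures LLC (R3): 78% × 17% × 11% = 1.4586% of Silverbay Shipping BV.
Chain via Pinebrook Group plc → Ironwood Logistics SA (R3): 63% × 54% × 44% = 14.9688% of Silverbay Shipping BV.
Aggregating (R1): 10.1952% + 1.4586% + 14.9688% = 26.6226%.

26.6226%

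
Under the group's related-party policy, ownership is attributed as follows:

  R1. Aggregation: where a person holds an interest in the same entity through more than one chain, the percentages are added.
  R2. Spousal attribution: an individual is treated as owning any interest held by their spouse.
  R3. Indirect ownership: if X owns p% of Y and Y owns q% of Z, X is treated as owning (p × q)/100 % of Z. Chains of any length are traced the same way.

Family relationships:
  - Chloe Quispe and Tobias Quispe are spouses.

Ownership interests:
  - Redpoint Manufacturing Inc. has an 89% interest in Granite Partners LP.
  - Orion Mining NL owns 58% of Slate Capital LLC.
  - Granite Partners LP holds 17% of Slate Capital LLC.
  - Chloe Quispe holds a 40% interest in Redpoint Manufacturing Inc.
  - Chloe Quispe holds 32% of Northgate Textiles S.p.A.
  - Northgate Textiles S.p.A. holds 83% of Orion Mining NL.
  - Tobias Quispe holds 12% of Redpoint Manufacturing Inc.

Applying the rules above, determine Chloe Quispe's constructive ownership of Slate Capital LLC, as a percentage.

23.2724%

By spousal attribution (R2), Chloe Quispe is treated as also owning Tobias Quispe's interest in Redpoint Manufacturing Inc, giving 40% + 12% = 52%.
Chain via Redpoint Manufacturing Inc. → Granite Partners LP (R3): 52% × 89% × 17% = 7.8676% of Slate Capital LLC.
Chain via Northgate Textiles S.p.A. → Orion Mining NL (R3): 32% × 83% × 58% = 15.4048% of Slate Capital LLC.
Aggregating (R1): 7.8676% + 15.4048% = 23.2724%.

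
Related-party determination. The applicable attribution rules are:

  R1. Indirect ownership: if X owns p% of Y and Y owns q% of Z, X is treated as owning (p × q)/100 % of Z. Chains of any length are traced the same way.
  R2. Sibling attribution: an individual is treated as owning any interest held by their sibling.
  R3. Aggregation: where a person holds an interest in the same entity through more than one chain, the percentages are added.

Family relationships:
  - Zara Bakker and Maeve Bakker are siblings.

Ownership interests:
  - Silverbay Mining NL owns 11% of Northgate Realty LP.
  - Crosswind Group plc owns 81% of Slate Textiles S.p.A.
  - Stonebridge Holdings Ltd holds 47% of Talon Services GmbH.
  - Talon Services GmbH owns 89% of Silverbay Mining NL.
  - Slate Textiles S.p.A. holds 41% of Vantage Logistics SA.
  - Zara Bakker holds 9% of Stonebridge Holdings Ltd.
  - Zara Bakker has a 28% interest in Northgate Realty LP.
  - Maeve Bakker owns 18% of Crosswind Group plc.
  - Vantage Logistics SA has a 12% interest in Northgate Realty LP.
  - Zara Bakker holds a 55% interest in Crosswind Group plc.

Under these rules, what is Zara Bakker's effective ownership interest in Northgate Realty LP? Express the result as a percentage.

31.323313%

By sibling attribution (R2), Zara Bakker is treated as also owning Maeve Bakker's interest in Crosswind Group plc, giving 55% + 18% = 73%.
Chain via Stonebridge Holdings Ltd → Talon Services GmbH → Silverbay Mining NL (R1): 9% × 47% × 89% × 11% = 0.414117% of Northgate Realty LP.
Chain via Crosswind Group plc → Slate Textiles S.p.A. → Vantage Logistics SA (R1): 73% × 81% × 41% × 12% = 2.909196% of Northgate Realty LP.
Direct interest in Northgate Realty LP: 28%.
Aggregating (R3): 0.414117% + 2.909196% + 28% = 31.323313%.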